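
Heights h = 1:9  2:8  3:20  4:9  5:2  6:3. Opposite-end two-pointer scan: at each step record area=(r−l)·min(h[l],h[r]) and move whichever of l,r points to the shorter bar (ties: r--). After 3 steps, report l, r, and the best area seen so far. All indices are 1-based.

l=1 r=6: min(9,3)*5=15 best=15 *, r--
l=1 r=5: min(9,2)*4=8 best=15, r--
l=1 r=4: min(9,9)*3=27 best=27 *, r--

l=1, r=3, best area=27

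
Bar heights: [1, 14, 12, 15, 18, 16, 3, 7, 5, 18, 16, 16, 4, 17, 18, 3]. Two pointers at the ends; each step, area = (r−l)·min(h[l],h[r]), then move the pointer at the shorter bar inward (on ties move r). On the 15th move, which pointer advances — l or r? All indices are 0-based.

r

[0,15] min(1,3)*15=15 best=15 * → l++
[1,15] min(14,3)*14=42 best=42 * → r--
[1,14] min(14,18)*13=182 best=182 * → l++
[2,14] min(12,18)*12=144 best=182 → l++
[3,14] min(15,18)*11=165 best=182 → l++
[4,14] min(18,18)*10=180 best=182 → r--
[4,13] min(18,17)*9=153 best=182 → r--
[4,12] min(18,4)*8=32 best=182 → r--
[4,11] min(18,16)*7=112 best=182 → r--
[4,10] min(18,16)*6=96 best=182 → r--
[4,9] min(18,18)*5=90 best=182 → r--
[4,8] min(18,5)*4=20 best=182 → r--
[4,7] min(18,7)*3=21 best=182 → r--
[4,6] min(18,3)*2=6 best=182 → r--
[4,5] min(18,16)*1=16 best=182 → r--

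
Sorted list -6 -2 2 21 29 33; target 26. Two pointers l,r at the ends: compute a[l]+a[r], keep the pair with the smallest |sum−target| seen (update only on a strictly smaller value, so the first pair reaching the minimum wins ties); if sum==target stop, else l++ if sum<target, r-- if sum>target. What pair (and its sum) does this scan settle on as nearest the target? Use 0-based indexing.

[0,5] -6+33=27 d=1 * → r--
[0,4] -6+29=23 d=3 → l++
[1,4] -2+29=27 d=1 → r--
[1,3] -2+21=19 d=7 → l++
[2,3] 2+21=23 d=3 → l++

pair (-6, 33) with sum 27 (|Δ|=1)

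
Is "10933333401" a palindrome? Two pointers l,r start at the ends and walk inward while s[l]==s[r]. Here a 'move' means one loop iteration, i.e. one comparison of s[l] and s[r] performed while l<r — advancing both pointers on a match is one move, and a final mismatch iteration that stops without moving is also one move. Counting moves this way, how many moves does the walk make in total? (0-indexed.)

3 moves

l=0 r=10: '1'=='1', l++,r--
l=1 r=9: '0'=='0', l++,r--
l=2 r=8: '9'!='4', stop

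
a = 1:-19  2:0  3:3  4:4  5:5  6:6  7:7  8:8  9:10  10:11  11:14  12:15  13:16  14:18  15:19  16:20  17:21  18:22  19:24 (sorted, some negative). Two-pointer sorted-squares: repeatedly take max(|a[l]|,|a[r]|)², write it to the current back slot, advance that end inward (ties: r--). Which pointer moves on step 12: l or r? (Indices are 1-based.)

r

[1,19] |-19|<=|24| out[19]=576 → r--
[1,18] |-19|<=|22| out[18]=484 → r--
[1,17] |-19|<=|21| out[17]=441 → r--
[1,16] |-19|<=|20| out[16]=400 → r--
[1,15] |-19|<=|19| out[15]=361 → r--
[1,14] |-19|>|18| out[14]=361 → l++
[2,14] |0|<=|18| out[13]=324 → r--
[2,13] |0|<=|16| out[12]=256 → r--
[2,12] |0|<=|15| out[11]=225 → r--
[2,11] |0|<=|14| out[10]=196 → r--
[2,10] |0|<=|11| out[9]=121 → r--
[2,9] |0|<=|10| out[8]=100 → r--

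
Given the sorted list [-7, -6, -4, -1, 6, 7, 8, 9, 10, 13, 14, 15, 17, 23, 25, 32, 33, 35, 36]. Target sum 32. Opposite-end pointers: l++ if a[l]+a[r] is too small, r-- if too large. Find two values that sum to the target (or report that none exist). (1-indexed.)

l=1 r=19: -7+36=29 <32, l++
l=2 r=19: -6+36=30 <32, l++
l=3 r=19: -4+36=32, found

(-4, 36)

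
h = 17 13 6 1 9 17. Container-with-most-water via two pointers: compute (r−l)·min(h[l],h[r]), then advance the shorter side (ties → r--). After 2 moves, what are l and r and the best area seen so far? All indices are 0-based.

l=0, r=3, best area=85

l=0 r=5: min(17,17)*5=85 best=85 *, r--
l=0 r=4: min(17,9)*4=36 best=85, r--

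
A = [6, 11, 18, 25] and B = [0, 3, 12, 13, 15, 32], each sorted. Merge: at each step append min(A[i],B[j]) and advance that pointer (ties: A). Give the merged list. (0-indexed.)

[0, 3, 6, 11, 12, 13, 15, 18, 25, 32]

i=0 j=0: A[i]=6>B[j]=0 take 0, j++
i=0 j=1: A[i]=6>B[j]=3 take 3, j++
i=0 j=2: A[i]=6<=B[j]=12 take 6, i++
i=1 j=2: A[i]=11<=B[j]=12 take 11, i++
i=2 j=2: A[i]=18>B[j]=12 take 12, j++
i=2 j=3: A[i]=18>B[j]=13 take 13, j++
i=2 j=4: A[i]=18>B[j]=15 take 15, j++
i=2 j=5: A[i]=18<=B[j]=32 take 18, i++
i=3 j=5: A[i]=25<=B[j]=32 take 25, i++
i=4 j=5: A done, take B[j]=32, j++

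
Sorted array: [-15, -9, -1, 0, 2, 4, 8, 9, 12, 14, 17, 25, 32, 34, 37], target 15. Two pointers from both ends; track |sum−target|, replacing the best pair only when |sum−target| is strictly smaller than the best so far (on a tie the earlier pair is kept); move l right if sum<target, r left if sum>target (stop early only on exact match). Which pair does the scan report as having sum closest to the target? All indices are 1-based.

[1,15] -15+37=22 d=7 * → r--
[1,14] -15+34=19 d=4 * → r--
[1,13] -15+32=17 d=2 * → r--
[1,12] -15+25=10 d=5 → l++
[2,12] -9+25=16 d=1 * → r--
[2,11] -9+17=8 d=7 → l++
[3,11] -1+17=16 d=1 → r--
[3,10] -1+14=13 d=2 → l++
[4,10] 0+14=14 d=1 → l++
[5,10] 2+14=16 d=1 → r--
[5,9] 2+12=14 d=1 → l++
[6,9] 4+12=16 d=1 → r--
[6,8] 4+9=13 d=2 → l++
[7,8] 8+9=17 d=2 → r--

pair (-9, 25) with sum 16 (|Δ|=1)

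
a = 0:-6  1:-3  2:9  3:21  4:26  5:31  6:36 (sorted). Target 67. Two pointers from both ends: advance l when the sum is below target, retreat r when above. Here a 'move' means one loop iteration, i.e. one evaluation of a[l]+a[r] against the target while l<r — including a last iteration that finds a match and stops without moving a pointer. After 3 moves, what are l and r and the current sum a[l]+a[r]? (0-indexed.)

l=3, r=6, sum=57

l=0 r=6: -6+36=30 <67, l++
l=1 r=6: -3+36=33 <67, l++
l=2 r=6: 9+36=45 <67, l++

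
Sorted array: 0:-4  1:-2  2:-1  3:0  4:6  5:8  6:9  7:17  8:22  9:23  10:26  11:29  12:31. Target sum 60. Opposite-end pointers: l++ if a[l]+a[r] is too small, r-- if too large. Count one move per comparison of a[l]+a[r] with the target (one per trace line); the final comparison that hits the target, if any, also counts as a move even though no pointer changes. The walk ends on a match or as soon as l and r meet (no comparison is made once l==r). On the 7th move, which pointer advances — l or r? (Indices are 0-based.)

l

[0,12] -4+31=27 <60 → l++
[1,12] -2+31=29 <60 → l++
[2,12] -1+31=30 <60 → l++
[3,12] 0+31=31 <60 → l++
[4,12] 6+31=37 <60 → l++
[5,12] 8+31=39 <60 → l++
[6,12] 9+31=40 <60 → l++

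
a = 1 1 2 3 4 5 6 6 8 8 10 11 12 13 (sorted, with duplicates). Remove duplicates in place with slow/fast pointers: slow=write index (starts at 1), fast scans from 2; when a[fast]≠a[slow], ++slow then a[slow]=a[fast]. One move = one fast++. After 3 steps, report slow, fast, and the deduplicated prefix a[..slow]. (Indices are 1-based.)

(s=1,f=2) a[fast]=1=a[slow] dup → fast++
(s=1,f=3) a[fast]=2≠a[slow]=1 write a[2]=2 → slow++,fast++
(s=2,f=4) a[fast]=3≠a[slow]=2 write a[3]=3 → slow++,fast++

slow=3, fast=5, prefix=[1, 2, 3]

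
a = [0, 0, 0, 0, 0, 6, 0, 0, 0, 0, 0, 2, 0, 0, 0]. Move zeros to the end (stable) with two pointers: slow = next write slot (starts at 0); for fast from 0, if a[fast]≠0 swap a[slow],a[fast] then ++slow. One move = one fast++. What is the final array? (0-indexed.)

slow=0 fast=0: a[fast]=0, fast++
slow=0 fast=1: a[fast]=0, fast++
slow=0 fast=2: a[fast]=0, fast++
slow=0 fast=3: a[fast]=0, fast++
slow=0 fast=4: a[fast]=0, fast++
slow=0 fast=5: a[fast]=6≠0 swap→a[0]=6, slow++,fast++
slow=1 fast=6: a[fast]=0, fast++
slow=1 fast=7: a[fast]=0, fast++
slow=1 fast=8: a[fast]=0, fast++
slow=1 fast=9: a[fast]=0, fast++
slow=1 fast=10: a[fast]=0, fast++
slow=1 fast=11: a[fast]=2≠0 swap→a[1]=2, slow++,fast++
slow=2 fast=12: a[fast]=0, fast++
slow=2 fast=13: a[fast]=0, fast++
slow=2 fast=14: a[fast]=0, fast++

[6, 2, 0, 0, 0, 0, 0, 0, 0, 0, 0, 0, 0, 0, 0]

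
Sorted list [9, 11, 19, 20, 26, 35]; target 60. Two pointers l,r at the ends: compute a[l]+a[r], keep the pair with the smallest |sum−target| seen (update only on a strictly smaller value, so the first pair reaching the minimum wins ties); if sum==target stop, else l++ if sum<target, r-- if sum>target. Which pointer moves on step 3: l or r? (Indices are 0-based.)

l

[0,5] 9+35=44 d=16 * → l++
[1,5] 11+35=46 d=14 * → l++
[2,5] 19+35=54 d=6 * → l++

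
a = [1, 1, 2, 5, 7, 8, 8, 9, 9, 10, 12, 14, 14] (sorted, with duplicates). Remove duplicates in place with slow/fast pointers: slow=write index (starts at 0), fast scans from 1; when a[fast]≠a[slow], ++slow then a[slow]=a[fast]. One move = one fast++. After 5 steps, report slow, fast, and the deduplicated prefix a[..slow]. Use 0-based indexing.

(s=0,f=1) a[fast]=1=a[slow] dup → fast++
(s=0,f=2) a[fast]=2≠a[slow]=1 write a[1]=2 → slow++,fast++
(s=1,f=3) a[fast]=5≠a[slow]=2 write a[2]=5 → slow++,fast++
(s=2,f=4) a[fast]=7≠a[slow]=5 write a[3]=7 → slow++,fast++
(s=3,f=5) a[fast]=8≠a[slow]=7 write a[4]=8 → slow++,fast++

slow=4, fast=6, prefix=[1, 2, 5, 7, 8]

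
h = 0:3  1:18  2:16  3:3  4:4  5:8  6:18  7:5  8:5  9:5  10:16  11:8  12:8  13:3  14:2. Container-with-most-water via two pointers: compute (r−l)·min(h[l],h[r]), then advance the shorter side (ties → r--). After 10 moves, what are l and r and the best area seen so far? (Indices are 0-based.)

l=1, r=5, best area=144

l=0 r=14: min(3,2)*14=28 best=28 *, r--
l=0 r=13: min(3,3)*13=39 best=39 *, r--
l=0 r=12: min(3,8)*12=36 best=39, l++
l=1 r=12: min(18,8)*11=88 best=88 *, r--
l=1 r=11: min(18,8)*10=80 best=88, r--
l=1 r=10: min(18,16)*9=144 best=144 *, r--
l=1 r=9: min(18,5)*8=40 best=144, r--
l=1 r=8: min(18,5)*7=35 best=144, r--
l=1 r=7: min(18,5)*6=30 best=144, r--
l=1 r=6: min(18,18)*5=90 best=144, r--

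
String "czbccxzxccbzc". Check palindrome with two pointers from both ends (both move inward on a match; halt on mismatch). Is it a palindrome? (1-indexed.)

palindrome

l=1 r=13: 'c'=='c', l++,r--
l=2 r=12: 'z'=='z', l++,r--
l=3 r=11: 'b'=='b', l++,r--
l=4 r=10: 'c'=='c', l++,r--
l=5 r=9: 'c'=='c', l++,r--
l=6 r=8: 'x'=='x', l++,r--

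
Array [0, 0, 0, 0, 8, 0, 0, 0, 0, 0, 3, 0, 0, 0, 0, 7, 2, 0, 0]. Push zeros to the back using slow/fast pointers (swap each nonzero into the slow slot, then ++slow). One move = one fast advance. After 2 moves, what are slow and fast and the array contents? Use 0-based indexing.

(s=0,f=0) a[fast]=0 → fast++
(s=0,f=1) a[fast]=0 → fast++

slow=0, fast=2, a=[0, 0, 0, 0, 8, 0, 0, 0, 0, 0, 3, 0, 0, 0, 0, 7, 2, 0, 0]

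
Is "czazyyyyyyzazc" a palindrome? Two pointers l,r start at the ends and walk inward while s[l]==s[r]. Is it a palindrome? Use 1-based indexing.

palindrome

[1,14] 'c'=='c' → l++,r--
[2,13] 'z'=='z' → l++,r--
[3,12] 'a'=='a' → l++,r--
[4,11] 'z'=='z' → l++,r--
[5,10] 'y'=='y' → l++,r--
[6,9] 'y'=='y' → l++,r--
[7,8] 'y'=='y' → l++,r--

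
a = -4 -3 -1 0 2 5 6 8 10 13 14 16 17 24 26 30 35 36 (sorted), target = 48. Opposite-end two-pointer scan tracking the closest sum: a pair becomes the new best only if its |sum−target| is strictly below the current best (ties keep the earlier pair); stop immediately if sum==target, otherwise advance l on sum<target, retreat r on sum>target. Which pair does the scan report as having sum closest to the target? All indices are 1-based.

pair (13, 35) with sum 48 (|Δ|=0)

[1,18] -4+36=32 d=16 * → l++
[2,18] -3+36=33 d=15 * → l++
[3,18] -1+36=35 d=13 * → l++
[4,18] 0+36=36 d=12 * → l++
[5,18] 2+36=38 d=10 * → l++
[6,18] 5+36=41 d=7 * → l++
[7,18] 6+36=42 d=6 * → l++
[8,18] 8+36=44 d=4 * → l++
[9,18] 10+36=46 d=2 * → l++
[10,18] 13+36=49 d=1 * → r--
[10,17] 13+35=48 d=0 * → stop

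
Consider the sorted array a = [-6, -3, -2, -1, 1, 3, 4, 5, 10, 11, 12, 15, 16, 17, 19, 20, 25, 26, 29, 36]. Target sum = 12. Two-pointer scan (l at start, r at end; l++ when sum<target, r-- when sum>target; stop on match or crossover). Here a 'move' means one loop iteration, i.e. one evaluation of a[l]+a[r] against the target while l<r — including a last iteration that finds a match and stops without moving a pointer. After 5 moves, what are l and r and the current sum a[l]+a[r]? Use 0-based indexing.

l=0 r=19: -6+36=30 >12, r--
l=0 r=18: -6+29=23 >12, r--
l=0 r=17: -6+26=20 >12, r--
l=0 r=16: -6+25=19 >12, r--
l=0 r=15: -6+20=14 >12, r--

l=0, r=14, sum=13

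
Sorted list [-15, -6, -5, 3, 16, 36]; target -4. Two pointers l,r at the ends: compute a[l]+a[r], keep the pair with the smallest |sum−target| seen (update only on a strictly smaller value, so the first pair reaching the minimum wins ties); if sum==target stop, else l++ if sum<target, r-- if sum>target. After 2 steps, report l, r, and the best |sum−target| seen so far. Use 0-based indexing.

l=0 r=5: -15+36=21 d=25 *, r--
l=0 r=4: -15+16=1 d=5 *, r--

l=0, r=3, best |Δ|=5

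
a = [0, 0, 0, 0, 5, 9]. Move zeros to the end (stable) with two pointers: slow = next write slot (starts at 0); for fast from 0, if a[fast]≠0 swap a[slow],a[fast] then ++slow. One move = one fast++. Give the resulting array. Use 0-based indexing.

slow=0 fast=0: a[fast]=0, fast++
slow=0 fast=1: a[fast]=0, fast++
slow=0 fast=2: a[fast]=0, fast++
slow=0 fast=3: a[fast]=0, fast++
slow=0 fast=4: a[fast]=5≠0 swap→a[0]=5, slow++,fast++
slow=1 fast=5: a[fast]=9≠0 swap→a[1]=9, slow++,fast++

[5, 9, 0, 0, 0, 0]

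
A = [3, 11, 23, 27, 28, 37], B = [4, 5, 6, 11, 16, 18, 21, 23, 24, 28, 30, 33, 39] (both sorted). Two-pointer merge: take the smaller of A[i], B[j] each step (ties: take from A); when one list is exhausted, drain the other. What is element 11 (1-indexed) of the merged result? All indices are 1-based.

merged[11] = 23

i=1 j=1: A[i]=3<=B[j]=4 take 3, i++
i=2 j=1: A[i]=11>B[j]=4 take 4, j++
i=2 j=2: A[i]=11>B[j]=5 take 5, j++
i=2 j=3: A[i]=11>B[j]=6 take 6, j++
i=2 j=4: A[i]=11<=B[j]=11 take 11, i++
i=3 j=4: A[i]=23>B[j]=11 take 11, j++
i=3 j=5: A[i]=23>B[j]=16 take 16, j++
i=3 j=6: A[i]=23>B[j]=18 take 18, j++
i=3 j=7: A[i]=23>B[j]=21 take 21, j++
i=3 j=8: A[i]=23<=B[j]=23 take 23, i++
i=4 j=8: A[i]=27>B[j]=23 take 23, j++
i=4 j=9: A[i]=27>B[j]=24 take 24, j++
i=4 j=10: A[i]=27<=B[j]=28 take 27, i++
i=5 j=10: A[i]=28<=B[j]=28 take 28, i++
i=6 j=10: A[i]=37>B[j]=28 take 28, j++
i=6 j=11: A[i]=37>B[j]=30 take 30, j++
i=6 j=12: A[i]=37>B[j]=33 take 33, j++
i=6 j=13: A[i]=37<=B[j]=39 take 37, i++
i=7 j=13: A done, take B[j]=39, j++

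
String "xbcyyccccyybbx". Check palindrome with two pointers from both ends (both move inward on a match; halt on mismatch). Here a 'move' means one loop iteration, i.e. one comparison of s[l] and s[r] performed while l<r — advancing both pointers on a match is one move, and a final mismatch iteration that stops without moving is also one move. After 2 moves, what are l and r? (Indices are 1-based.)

l=3, r=12

l=1 r=14: 'x'=='x', l++,r--
l=2 r=13: 'b'=='b', l++,r--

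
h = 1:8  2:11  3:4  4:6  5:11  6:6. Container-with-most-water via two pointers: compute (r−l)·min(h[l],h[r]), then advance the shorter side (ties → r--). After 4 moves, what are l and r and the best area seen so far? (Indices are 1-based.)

[1,6] min(8,6)*5=30 best=30 * → r--
[1,5] min(8,11)*4=32 best=32 * → l++
[2,5] min(11,11)*3=33 best=33 * → r--
[2,4] min(11,6)*2=12 best=33 → r--

l=2, r=3, best area=33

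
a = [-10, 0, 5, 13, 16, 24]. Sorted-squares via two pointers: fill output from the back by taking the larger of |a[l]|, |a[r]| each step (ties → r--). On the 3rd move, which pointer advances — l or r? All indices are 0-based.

r

[0,5] |-10|<=|24| out[5]=576 → r--
[0,4] |-10|<=|16| out[4]=256 → r--
[0,3] |-10|<=|13| out[3]=169 → r--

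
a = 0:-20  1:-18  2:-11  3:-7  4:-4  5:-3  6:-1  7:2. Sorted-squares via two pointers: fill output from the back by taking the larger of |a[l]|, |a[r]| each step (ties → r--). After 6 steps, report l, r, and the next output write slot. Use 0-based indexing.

l=6, r=7, next write slot=1

[0,7] |-20|>|2| out[7]=400 → l++
[1,7] |-18|>|2| out[6]=324 → l++
[2,7] |-11|>|2| out[5]=121 → l++
[3,7] |-7|>|2| out[4]=49 → l++
[4,7] |-4|>|2| out[3]=16 → l++
[5,7] |-3|>|2| out[2]=9 → l++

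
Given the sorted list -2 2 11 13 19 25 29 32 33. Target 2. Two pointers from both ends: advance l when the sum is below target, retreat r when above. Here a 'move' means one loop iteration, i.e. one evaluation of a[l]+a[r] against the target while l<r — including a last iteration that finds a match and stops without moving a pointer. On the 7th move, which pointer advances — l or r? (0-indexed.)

l=0 r=8: -2+33=31 >2, r--
l=0 r=7: -2+32=30 >2, r--
l=0 r=6: -2+29=27 >2, r--
l=0 r=5: -2+25=23 >2, r--
l=0 r=4: -2+19=17 >2, r--
l=0 r=3: -2+13=11 >2, r--
l=0 r=2: -2+11=9 >2, r--

r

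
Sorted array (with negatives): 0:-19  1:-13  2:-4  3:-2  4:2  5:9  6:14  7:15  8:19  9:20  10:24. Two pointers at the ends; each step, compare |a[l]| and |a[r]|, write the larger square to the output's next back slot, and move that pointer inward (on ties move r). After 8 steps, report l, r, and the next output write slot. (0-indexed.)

l=0 r=10: |-19|<=|24| out[10]=576, r--
l=0 r=9: |-19|<=|20| out[9]=400, r--
l=0 r=8: |-19|<=|19| out[8]=361, r--
l=0 r=7: |-19|>|15| out[7]=361, l++
l=1 r=7: |-13|<=|15| out[6]=225, r--
l=1 r=6: |-13|<=|14| out[5]=196, r--
l=1 r=5: |-13|>|9| out[4]=169, l++
l=2 r=5: |-4|<=|9| out[3]=81, r--

l=2, r=4, next write slot=2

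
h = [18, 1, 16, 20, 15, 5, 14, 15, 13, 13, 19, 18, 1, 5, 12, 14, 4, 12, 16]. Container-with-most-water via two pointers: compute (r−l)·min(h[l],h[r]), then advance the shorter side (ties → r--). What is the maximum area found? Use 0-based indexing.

l=0 r=18: min(18,16)*18=288 best=288 *, r--
l=0 r=17: min(18,12)*17=204 best=288, r--
l=0 r=16: min(18,4)*16=64 best=288, r--
l=0 r=15: min(18,14)*15=210 best=288, r--
l=0 r=14: min(18,12)*14=168 best=288, r--
l=0 r=13: min(18,5)*13=65 best=288, r--
l=0 r=12: min(18,1)*12=12 best=288, r--
l=0 r=11: min(18,18)*11=198 best=288, r--
l=0 r=10: min(18,19)*10=180 best=288, l++
l=1 r=10: min(1,19)*9=9 best=288, l++
l=2 r=10: min(16,19)*8=128 best=288, l++
l=3 r=10: min(20,19)*7=133 best=288, r--
l=3 r=9: min(20,13)*6=78 best=288, r--
l=3 r=8: min(20,13)*5=65 best=288, r--
l=3 r=7: min(20,15)*4=60 best=288, r--
l=3 r=6: min(20,14)*3=42 best=288, r--
l=3 r=5: min(20,5)*2=10 best=288, r--
l=3 r=4: min(20,15)*1=15 best=288, r--

max area = 288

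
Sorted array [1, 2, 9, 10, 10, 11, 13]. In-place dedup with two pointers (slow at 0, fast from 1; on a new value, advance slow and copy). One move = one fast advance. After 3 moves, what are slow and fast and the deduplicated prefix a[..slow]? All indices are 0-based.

slow=3, fast=4, prefix=[1, 2, 9, 10]

slow=0 fast=1: a[fast]=2≠a[slow]=1 write a[1]=2, slow++,fast++
slow=1 fast=2: a[fast]=9≠a[slow]=2 write a[2]=9, slow++,fast++
slow=2 fast=3: a[fast]=10≠a[slow]=9 write a[3]=10, slow++,fast++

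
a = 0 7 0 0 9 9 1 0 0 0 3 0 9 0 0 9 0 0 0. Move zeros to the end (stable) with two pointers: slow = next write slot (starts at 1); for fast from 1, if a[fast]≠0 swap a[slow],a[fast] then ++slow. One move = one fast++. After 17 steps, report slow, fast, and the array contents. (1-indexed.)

slow=1 fast=1: a[fast]=0, fast++
slow=1 fast=2: a[fast]=7≠0 swap→a[1]=7, slow++,fast++
slow=2 fast=3: a[fast]=0, fast++
slow=2 fast=4: a[fast]=0, fast++
slow=2 fast=5: a[fast]=9≠0 swap→a[2]=9, slow++,fast++
slow=3 fast=6: a[fast]=9≠0 swap→a[3]=9, slow++,fast++
slow=4 fast=7: a[fast]=1≠0 swap→a[4]=1, slow++,fast++
slow=5 fast=8: a[fast]=0, fast++
slow=5 fast=9: a[fast]=0, fast++
slow=5 fast=10: a[fast]=0, fast++
slow=5 fast=11: a[fast]=3≠0 swap→a[5]=3, slow++,fast++
slow=6 fast=12: a[fast]=0, fast++
slow=6 fast=13: a[fast]=9≠0 swap→a[6]=9, slow++,fast++
slow=7 fast=14: a[fast]=0, fast++
slow=7 fast=15: a[fast]=0, fast++
slow=7 fast=16: a[fast]=9≠0 swap→a[7]=9, slow++,fast++
slow=8 fast=17: a[fast]=0, fast++

slow=8, fast=18, a=[7, 9, 9, 1, 3, 9, 9, 0, 0, 0, 0, 0, 0, 0, 0, 0, 0, 0, 0]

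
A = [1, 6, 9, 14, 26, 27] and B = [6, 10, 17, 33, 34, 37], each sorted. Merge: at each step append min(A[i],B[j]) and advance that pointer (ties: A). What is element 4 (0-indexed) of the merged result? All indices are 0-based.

[i=0,j=0] A[i]=1<=B[j]=6 take 1 → i++
[i=1,j=0] A[i]=6<=B[j]=6 take 6 → i++
[i=2,j=0] A[i]=9>B[j]=6 take 6 → j++
[i=2,j=1] A[i]=9<=B[j]=10 take 9 → i++
[i=3,j=1] A[i]=14>B[j]=10 take 10 → j++
[i=3,j=2] A[i]=14<=B[j]=17 take 14 → i++
[i=4,j=2] A[i]=26>B[j]=17 take 17 → j++
[i=4,j=3] A[i]=26<=B[j]=33 take 26 → i++
[i=5,j=3] A[i]=27<=B[j]=33 take 27 → i++
[i=6,j=3] A done, take B[j]=33 → j++
[i=6,j=4] A done, take B[j]=34 → j++
[i=6,j=5] A done, take B[j]=37 → j++

merged[4] = 10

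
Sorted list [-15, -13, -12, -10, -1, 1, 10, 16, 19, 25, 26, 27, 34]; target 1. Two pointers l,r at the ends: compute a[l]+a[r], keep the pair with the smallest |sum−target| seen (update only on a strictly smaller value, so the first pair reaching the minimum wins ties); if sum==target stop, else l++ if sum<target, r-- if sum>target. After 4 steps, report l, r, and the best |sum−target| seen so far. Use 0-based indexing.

l=0, r=8, best |Δ|=9

[0,12] -15+34=19 d=18 * → r--
[0,11] -15+27=12 d=11 * → r--
[0,10] -15+26=11 d=10 * → r--
[0,9] -15+25=10 d=9 * → r--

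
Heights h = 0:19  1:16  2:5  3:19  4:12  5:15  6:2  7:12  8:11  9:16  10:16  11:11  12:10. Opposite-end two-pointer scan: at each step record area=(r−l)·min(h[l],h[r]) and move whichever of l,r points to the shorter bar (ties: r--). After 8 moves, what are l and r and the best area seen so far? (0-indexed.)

l=0, r=4, best area=160

l=0 r=12: min(19,10)*12=120 best=120 *, r--
l=0 r=11: min(19,11)*11=121 best=121 *, r--
l=0 r=10: min(19,16)*10=160 best=160 *, r--
l=0 r=9: min(19,16)*9=144 best=160, r--
l=0 r=8: min(19,11)*8=88 best=160, r--
l=0 r=7: min(19,12)*7=84 best=160, r--
l=0 r=6: min(19,2)*6=12 best=160, r--
l=0 r=5: min(19,15)*5=75 best=160, r--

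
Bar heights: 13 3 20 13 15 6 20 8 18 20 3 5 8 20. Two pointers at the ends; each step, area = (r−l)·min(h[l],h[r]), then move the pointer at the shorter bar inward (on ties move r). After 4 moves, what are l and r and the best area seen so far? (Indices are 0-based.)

l=2, r=11, best area=220

[0,13] min(13,20)*13=169 best=169 * → l++
[1,13] min(3,20)*12=36 best=169 → l++
[2,13] min(20,20)*11=220 best=220 * → r--
[2,12] min(20,8)*10=80 best=220 → r--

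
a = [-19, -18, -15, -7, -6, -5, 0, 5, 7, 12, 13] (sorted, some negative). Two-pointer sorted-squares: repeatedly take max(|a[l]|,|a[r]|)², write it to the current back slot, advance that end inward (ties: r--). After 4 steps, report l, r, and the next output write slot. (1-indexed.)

[1,11] |-19|>|13| out[11]=361 → l++
[2,11] |-18|>|13| out[10]=324 → l++
[3,11] |-15|>|13| out[9]=225 → l++
[4,11] |-7|<=|13| out[8]=169 → r--

l=4, r=10, next write slot=7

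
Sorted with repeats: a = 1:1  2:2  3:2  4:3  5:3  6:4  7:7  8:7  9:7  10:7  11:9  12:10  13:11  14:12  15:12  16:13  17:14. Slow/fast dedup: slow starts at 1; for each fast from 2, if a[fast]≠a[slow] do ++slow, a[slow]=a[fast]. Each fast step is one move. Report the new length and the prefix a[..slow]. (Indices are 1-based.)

length 11; prefix = [1, 2, 3, 4, 7, 9, 10, 11, 12, 13, 14]

slow=1 fast=2: a[fast]=2≠a[slow]=1 write a[2]=2, slow++,fast++
slow=2 fast=3: a[fast]=2=a[slow] dup, fast++
slow=2 fast=4: a[fast]=3≠a[slow]=2 write a[3]=3, slow++,fast++
slow=3 fast=5: a[fast]=3=a[slow] dup, fast++
slow=3 fast=6: a[fast]=4≠a[slow]=3 write a[4]=4, slow++,fast++
slow=4 fast=7: a[fast]=7≠a[slow]=4 write a[5]=7, slow++,fast++
slow=5 fast=8: a[fast]=7=a[slow] dup, fast++
slow=5 fast=9: a[fast]=7=a[slow] dup, fast++
slow=5 fast=10: a[fast]=7=a[slow] dup, fast++
slow=5 fast=11: a[fast]=9≠a[slow]=7 write a[6]=9, slow++,fast++
slow=6 fast=12: a[fast]=10≠a[slow]=9 write a[7]=10, slow++,fast++
slow=7 fast=13: a[fast]=11≠a[slow]=10 write a[8]=11, slow++,fast++
slow=8 fast=14: a[fast]=12≠a[slow]=11 write a[9]=12, slow++,fast++
slow=9 fast=15: a[fast]=12=a[slow] dup, fast++
slow=9 fast=16: a[fast]=13≠a[slow]=12 write a[10]=13, slow++,fast++
slow=10 fast=17: a[fast]=14≠a[slow]=13 write a[11]=14, slow++,fast++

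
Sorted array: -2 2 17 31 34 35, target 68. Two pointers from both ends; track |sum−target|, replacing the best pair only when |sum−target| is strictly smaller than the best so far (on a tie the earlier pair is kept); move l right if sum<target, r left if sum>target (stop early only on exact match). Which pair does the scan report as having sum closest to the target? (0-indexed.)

pair (34, 35) with sum 69 (|Δ|=1)

l=0 r=5: -2+35=33 d=35 *, l++
l=1 r=5: 2+35=37 d=31 *, l++
l=2 r=5: 17+35=52 d=16 *, l++
l=3 r=5: 31+35=66 d=2 *, l++
l=4 r=5: 34+35=69 d=1 *, r--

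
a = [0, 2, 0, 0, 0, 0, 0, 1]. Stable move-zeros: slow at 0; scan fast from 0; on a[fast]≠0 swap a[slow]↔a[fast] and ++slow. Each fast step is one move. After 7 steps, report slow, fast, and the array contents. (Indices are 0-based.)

slow=1, fast=7, a=[2, 0, 0, 0, 0, 0, 0, 1]

slow=0 fast=0: a[fast]=0, fast++
slow=0 fast=1: a[fast]=2≠0 swap→a[0]=2, slow++,fast++
slow=1 fast=2: a[fast]=0, fast++
slow=1 fast=3: a[fast]=0, fast++
slow=1 fast=4: a[fast]=0, fast++
slow=1 fast=5: a[fast]=0, fast++
slow=1 fast=6: a[fast]=0, fast++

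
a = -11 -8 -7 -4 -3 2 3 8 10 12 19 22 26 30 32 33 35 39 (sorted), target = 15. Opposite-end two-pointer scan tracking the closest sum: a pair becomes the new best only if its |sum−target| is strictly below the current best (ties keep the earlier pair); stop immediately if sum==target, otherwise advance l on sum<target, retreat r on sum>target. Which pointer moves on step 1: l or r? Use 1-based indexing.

r

l=1 r=18: -11+39=28 d=13 *, r--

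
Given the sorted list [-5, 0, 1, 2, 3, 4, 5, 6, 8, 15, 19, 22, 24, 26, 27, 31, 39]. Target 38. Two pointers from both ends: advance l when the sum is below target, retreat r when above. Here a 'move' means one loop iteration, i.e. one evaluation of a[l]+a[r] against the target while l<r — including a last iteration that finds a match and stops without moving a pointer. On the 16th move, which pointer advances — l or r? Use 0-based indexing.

r

[0,16] -5+39=34 <38 → l++
[1,16] 0+39=39 >38 → r--
[1,15] 0+31=31 <38 → l++
[2,15] 1+31=32 <38 → l++
[3,15] 2+31=33 <38 → l++
[4,15] 3+31=34 <38 → l++
[5,15] 4+31=35 <38 → l++
[6,15] 5+31=36 <38 → l++
[7,15] 6+31=37 <38 → l++
[8,15] 8+31=39 >38 → r--
[8,14] 8+27=35 <38 → l++
[9,14] 15+27=42 >38 → r--
[9,13] 15+26=41 >38 → r--
[9,12] 15+24=39 >38 → r--
[9,11] 15+22=37 <38 → l++
[10,11] 19+22=41 >38 → r--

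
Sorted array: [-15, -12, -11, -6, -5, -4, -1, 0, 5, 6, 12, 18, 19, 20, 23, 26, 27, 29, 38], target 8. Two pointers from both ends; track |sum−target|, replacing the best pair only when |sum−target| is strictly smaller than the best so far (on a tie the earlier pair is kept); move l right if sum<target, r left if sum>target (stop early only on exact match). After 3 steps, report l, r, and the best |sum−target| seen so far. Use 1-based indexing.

l=1, r=16, best |Δ|=4

[1,19] -15+38=23 d=15 * → r--
[1,18] -15+29=14 d=6 * → r--
[1,17] -15+27=12 d=4 * → r--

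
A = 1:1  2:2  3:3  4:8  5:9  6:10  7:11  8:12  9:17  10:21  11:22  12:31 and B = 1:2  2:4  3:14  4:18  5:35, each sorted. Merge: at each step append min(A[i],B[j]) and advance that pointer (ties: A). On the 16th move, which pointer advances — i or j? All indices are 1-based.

[i=1,j=1] A[i]=1<=B[j]=2 take 1 → i++
[i=2,j=1] A[i]=2<=B[j]=2 take 2 → i++
[i=3,j=1] A[i]=3>B[j]=2 take 2 → j++
[i=3,j=2] A[i]=3<=B[j]=4 take 3 → i++
[i=4,j=2] A[i]=8>B[j]=4 take 4 → j++
[i=4,j=3] A[i]=8<=B[j]=14 take 8 → i++
[i=5,j=3] A[i]=9<=B[j]=14 take 9 → i++
[i=6,j=3] A[i]=10<=B[j]=14 take 10 → i++
[i=7,j=3] A[i]=11<=B[j]=14 take 11 → i++
[i=8,j=3] A[i]=12<=B[j]=14 take 12 → i++
[i=9,j=3] A[i]=17>B[j]=14 take 14 → j++
[i=9,j=4] A[i]=17<=B[j]=18 take 17 → i++
[i=10,j=4] A[i]=21>B[j]=18 take 18 → j++
[i=10,j=5] A[i]=21<=B[j]=35 take 21 → i++
[i=11,j=5] A[i]=22<=B[j]=35 take 22 → i++
[i=12,j=5] A[i]=31<=B[j]=35 take 31 → i++

i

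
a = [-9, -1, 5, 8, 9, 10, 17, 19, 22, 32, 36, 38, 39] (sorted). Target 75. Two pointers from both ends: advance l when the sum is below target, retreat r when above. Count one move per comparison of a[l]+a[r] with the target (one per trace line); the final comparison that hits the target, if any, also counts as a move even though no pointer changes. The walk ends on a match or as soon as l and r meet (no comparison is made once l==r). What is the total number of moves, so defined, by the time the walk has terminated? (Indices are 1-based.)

l=1 r=13: -9+39=30 <75, l++
l=2 r=13: -1+39=38 <75, l++
l=3 r=13: 5+39=44 <75, l++
l=4 r=13: 8+39=47 <75, l++
l=5 r=13: 9+39=48 <75, l++
l=6 r=13: 10+39=49 <75, l++
l=7 r=13: 17+39=56 <75, l++
l=8 r=13: 19+39=58 <75, l++
l=9 r=13: 22+39=61 <75, l++
l=10 r=13: 32+39=71 <75, l++
l=11 r=13: 36+39=75, found

11 moves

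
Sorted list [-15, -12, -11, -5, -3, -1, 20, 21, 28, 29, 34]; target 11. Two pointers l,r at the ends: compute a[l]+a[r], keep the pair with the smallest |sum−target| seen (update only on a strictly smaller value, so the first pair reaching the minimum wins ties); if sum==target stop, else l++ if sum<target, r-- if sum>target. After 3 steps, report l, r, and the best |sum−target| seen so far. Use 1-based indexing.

l=1, r=8, best |Δ|=2

[1,11] -15+34=19 d=8 * → r--
[1,10] -15+29=14 d=3 * → r--
[1,9] -15+28=13 d=2 * → r--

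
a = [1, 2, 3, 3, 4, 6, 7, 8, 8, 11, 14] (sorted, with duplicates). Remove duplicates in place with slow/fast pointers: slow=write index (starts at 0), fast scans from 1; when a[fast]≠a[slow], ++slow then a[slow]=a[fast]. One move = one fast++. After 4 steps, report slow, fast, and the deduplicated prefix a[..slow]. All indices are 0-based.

slow=3, fast=5, prefix=[1, 2, 3, 4]

slow=0 fast=1: a[fast]=2≠a[slow]=1 write a[1]=2, slow++,fast++
slow=1 fast=2: a[fast]=3≠a[slow]=2 write a[2]=3, slow++,fast++
slow=2 fast=3: a[fast]=3=a[slow] dup, fast++
slow=2 fast=4: a[fast]=4≠a[slow]=3 write a[3]=4, slow++,fast++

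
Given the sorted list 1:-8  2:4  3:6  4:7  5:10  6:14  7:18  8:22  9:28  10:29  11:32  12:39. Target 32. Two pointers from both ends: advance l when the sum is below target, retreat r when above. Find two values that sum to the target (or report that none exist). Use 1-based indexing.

[1,12] -8+39=31 <32 → l++
[2,12] 4+39=43 >32 → r--
[2,11] 4+32=36 >32 → r--
[2,10] 4+29=33 >32 → r--
[2,9] 4+28=32 → found

(4, 28)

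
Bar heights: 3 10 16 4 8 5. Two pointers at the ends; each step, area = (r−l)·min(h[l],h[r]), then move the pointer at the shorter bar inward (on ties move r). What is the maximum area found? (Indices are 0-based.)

max area = 24

[0,5] min(3,5)*5=15 best=15 * → l++
[1,5] min(10,5)*4=20 best=20 * → r--
[1,4] min(10,8)*3=24 best=24 * → r--
[1,3] min(10,4)*2=8 best=24 → r--
[1,2] min(10,16)*1=10 best=24 → l++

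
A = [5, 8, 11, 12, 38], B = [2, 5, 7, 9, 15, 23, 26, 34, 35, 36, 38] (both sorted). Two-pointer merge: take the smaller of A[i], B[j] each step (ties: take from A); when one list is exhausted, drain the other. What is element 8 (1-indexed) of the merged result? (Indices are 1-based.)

[i=1,j=1] A[i]=5>B[j]=2 take 2 → j++
[i=1,j=2] A[i]=5<=B[j]=5 take 5 → i++
[i=2,j=2] A[i]=8>B[j]=5 take 5 → j++
[i=2,j=3] A[i]=8>B[j]=7 take 7 → j++
[i=2,j=4] A[i]=8<=B[j]=9 take 8 → i++
[i=3,j=4] A[i]=11>B[j]=9 take 9 → j++
[i=3,j=5] A[i]=11<=B[j]=15 take 11 → i++
[i=4,j=5] A[i]=12<=B[j]=15 take 12 → i++
[i=5,j=5] A[i]=38>B[j]=15 take 15 → j++
[i=5,j=6] A[i]=38>B[j]=23 take 23 → j++
[i=5,j=7] A[i]=38>B[j]=26 take 26 → j++
[i=5,j=8] A[i]=38>B[j]=34 take 34 → j++
[i=5,j=9] A[i]=38>B[j]=35 take 35 → j++
[i=5,j=10] A[i]=38>B[j]=36 take 36 → j++
[i=5,j=11] A[i]=38<=B[j]=38 take 38 → i++
[i=6,j=11] A done, take B[j]=38 → j++

merged[8] = 12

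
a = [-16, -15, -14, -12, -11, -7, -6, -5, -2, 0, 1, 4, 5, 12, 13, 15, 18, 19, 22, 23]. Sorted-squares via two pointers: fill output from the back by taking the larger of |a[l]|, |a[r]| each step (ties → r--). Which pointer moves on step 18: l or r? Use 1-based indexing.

[1,20] |-16|<=|23| out[20]=529 → r--
[1,19] |-16|<=|22| out[19]=484 → r--
[1,18] |-16|<=|19| out[18]=361 → r--
[1,17] |-16|<=|18| out[17]=324 → r--
[1,16] |-16|>|15| out[16]=256 → l++
[2,16] |-15|<=|15| out[15]=225 → r--
[2,15] |-15|>|13| out[14]=225 → l++
[3,15] |-14|>|13| out[13]=196 → l++
[4,15] |-12|<=|13| out[12]=169 → r--
[4,14] |-12|<=|12| out[11]=144 → r--
[4,13] |-12|>|5| out[10]=144 → l++
[5,13] |-11|>|5| out[9]=121 → l++
[6,13] |-7|>|5| out[8]=49 → l++
[7,13] |-6|>|5| out[7]=36 → l++
[8,13] |-5|<=|5| out[6]=25 → r--
[8,12] |-5|>|4| out[5]=25 → l++
[9,12] |-2|<=|4| out[4]=16 → r--
[9,11] |-2|>|1| out[3]=4 → l++

l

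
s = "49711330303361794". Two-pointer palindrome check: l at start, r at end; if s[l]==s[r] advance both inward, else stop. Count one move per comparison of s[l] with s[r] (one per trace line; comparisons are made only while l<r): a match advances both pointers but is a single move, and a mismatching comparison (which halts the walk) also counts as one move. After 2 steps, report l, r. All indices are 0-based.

l=0 r=16: '4'=='4', l++,r--
l=1 r=15: '9'=='9', l++,r--

l=2, r=14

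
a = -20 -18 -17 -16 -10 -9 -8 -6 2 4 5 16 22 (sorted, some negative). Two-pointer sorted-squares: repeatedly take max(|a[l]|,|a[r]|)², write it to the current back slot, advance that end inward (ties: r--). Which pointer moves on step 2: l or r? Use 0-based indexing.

[0,12] |-20|<=|22| out[12]=484 → r--
[0,11] |-20|>|16| out[11]=400 → l++

l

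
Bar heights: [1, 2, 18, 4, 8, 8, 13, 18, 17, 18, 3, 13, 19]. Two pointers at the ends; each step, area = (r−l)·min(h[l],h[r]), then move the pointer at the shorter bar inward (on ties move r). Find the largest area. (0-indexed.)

[0,12] min(1,19)*12=12 best=12 * → l++
[1,12] min(2,19)*11=22 best=22 * → l++
[2,12] min(18,19)*10=180 best=180 * → l++
[3,12] min(4,19)*9=36 best=180 → l++
[4,12] min(8,19)*8=64 best=180 → l++
[5,12] min(8,19)*7=56 best=180 → l++
[6,12] min(13,19)*6=78 best=180 → l++
[7,12] min(18,19)*5=90 best=180 → l++
[8,12] min(17,19)*4=68 best=180 → l++
[9,12] min(18,19)*3=54 best=180 → l++
[10,12] min(3,19)*2=6 best=180 → l++
[11,12] min(13,19)*1=13 best=180 → l++

max area = 180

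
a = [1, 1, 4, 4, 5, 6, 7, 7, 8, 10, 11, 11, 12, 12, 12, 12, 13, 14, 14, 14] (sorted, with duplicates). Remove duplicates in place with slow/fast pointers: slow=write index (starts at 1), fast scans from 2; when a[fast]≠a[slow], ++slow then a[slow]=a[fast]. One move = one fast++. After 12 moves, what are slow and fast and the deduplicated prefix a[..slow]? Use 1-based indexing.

(s=1,f=2) a[fast]=1=a[slow] dup → fast++
(s=1,f=3) a[fast]=4≠a[slow]=1 write a[2]=4 → slow++,fast++
(s=2,f=4) a[fast]=4=a[slow] dup → fast++
(s=2,f=5) a[fast]=5≠a[slow]=4 write a[3]=5 → slow++,fast++
(s=3,f=6) a[fast]=6≠a[slow]=5 write a[4]=6 → slow++,fast++
(s=4,f=7) a[fast]=7≠a[slow]=6 write a[5]=7 → slow++,fast++
(s=5,f=8) a[fast]=7=a[slow] dup → fast++
(s=5,f=9) a[fast]=8≠a[slow]=7 write a[6]=8 → slow++,fast++
(s=6,f=10) a[fast]=10≠a[slow]=8 write a[7]=10 → slow++,fast++
(s=7,f=11) a[fast]=11≠a[slow]=10 write a[8]=11 → slow++,fast++
(s=8,f=12) a[fast]=11=a[slow] dup → fast++
(s=8,f=13) a[fast]=12≠a[slow]=11 write a[9]=12 → slow++,fast++

slow=9, fast=14, prefix=[1, 4, 5, 6, 7, 8, 10, 11, 12]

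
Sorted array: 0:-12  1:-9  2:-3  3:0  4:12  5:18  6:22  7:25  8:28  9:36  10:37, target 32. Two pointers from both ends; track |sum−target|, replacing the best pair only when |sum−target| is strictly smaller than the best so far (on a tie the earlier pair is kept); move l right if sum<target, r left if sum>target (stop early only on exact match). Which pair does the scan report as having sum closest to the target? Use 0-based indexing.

l=0 r=10: -12+37=25 d=7 *, l++
l=1 r=10: -9+37=28 d=4 *, l++
l=2 r=10: -3+37=34 d=2 *, r--
l=2 r=9: -3+36=33 d=1 *, r--
l=2 r=8: -3+28=25 d=7, l++
l=3 r=8: 0+28=28 d=4, l++
l=4 r=8: 12+28=40 d=8, r--
l=4 r=7: 12+25=37 d=5, r--
l=4 r=6: 12+22=34 d=2, r--
l=4 r=5: 12+18=30 d=2, l++

pair (-3, 36) with sum 33 (|Δ|=1)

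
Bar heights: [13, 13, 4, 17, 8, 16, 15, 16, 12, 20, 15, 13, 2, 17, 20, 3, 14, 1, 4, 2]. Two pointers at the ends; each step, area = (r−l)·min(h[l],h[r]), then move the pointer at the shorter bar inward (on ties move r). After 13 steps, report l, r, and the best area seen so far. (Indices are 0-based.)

[0,19] min(13,2)*19=38 best=38 * → r--
[0,18] min(13,4)*18=72 best=72 * → r--
[0,17] min(13,1)*17=17 best=72 → r--
[0,16] min(13,14)*16=208 best=208 * → l++
[1,16] min(13,14)*15=195 best=208 → l++
[2,16] min(4,14)*14=56 best=208 → l++
[3,16] min(17,14)*13=182 best=208 → r--
[3,15] min(17,3)*12=36 best=208 → r--
[3,14] min(17,20)*11=187 best=208 → l++
[4,14] min(8,20)*10=80 best=208 → l++
[5,14] min(16,20)*9=144 best=208 → l++
[6,14] min(15,20)*8=120 best=208 → l++
[7,14] min(16,20)*7=112 best=208 → l++

l=8, r=14, best area=208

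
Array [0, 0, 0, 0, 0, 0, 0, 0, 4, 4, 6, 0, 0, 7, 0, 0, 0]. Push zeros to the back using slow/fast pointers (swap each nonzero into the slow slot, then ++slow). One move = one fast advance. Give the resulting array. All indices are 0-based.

(s=0,f=0) a[fast]=0 → fast++
(s=0,f=1) a[fast]=0 → fast++
(s=0,f=2) a[fast]=0 → fast++
(s=0,f=3) a[fast]=0 → fast++
(s=0,f=4) a[fast]=0 → fast++
(s=0,f=5) a[fast]=0 → fast++
(s=0,f=6) a[fast]=0 → fast++
(s=0,f=7) a[fast]=0 → fast++
(s=0,f=8) a[fast]=4≠0 swap→a[0]=4 → slow++,fast++
(s=1,f=9) a[fast]=4≠0 swap→a[1]=4 → slow++,fast++
(s=2,f=10) a[fast]=6≠0 swap→a[2]=6 → slow++,fast++
(s=3,f=11) a[fast]=0 → fast++
(s=3,f=12) a[fast]=0 → fast++
(s=3,f=13) a[fast]=7≠0 swap→a[3]=7 → slow++,fast++
(s=4,f=14) a[fast]=0 → fast++
(s=4,f=15) a[fast]=0 → fast++
(s=4,f=16) a[fast]=0 → fast++

[4, 4, 6, 7, 0, 0, 0, 0, 0, 0, 0, 0, 0, 0, 0, 0, 0]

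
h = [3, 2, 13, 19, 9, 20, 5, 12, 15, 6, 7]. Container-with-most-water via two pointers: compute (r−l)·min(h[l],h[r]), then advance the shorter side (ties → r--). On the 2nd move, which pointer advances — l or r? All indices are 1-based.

l

[1,11] min(3,7)*10=30 best=30 * → l++
[2,11] min(2,7)*9=18 best=30 → l++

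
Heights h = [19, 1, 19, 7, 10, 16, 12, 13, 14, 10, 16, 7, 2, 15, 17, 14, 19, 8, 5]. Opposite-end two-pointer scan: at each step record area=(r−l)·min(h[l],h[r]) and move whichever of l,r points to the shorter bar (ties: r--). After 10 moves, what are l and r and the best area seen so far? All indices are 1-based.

l=1, r=9, best area=304

[1,19] min(19,5)*18=90 best=90 * → r--
[1,18] min(19,8)*17=136 best=136 * → r--
[1,17] min(19,19)*16=304 best=304 * → r--
[1,16] min(19,14)*15=210 best=304 → r--
[1,15] min(19,17)*14=238 best=304 → r--
[1,14] min(19,15)*13=195 best=304 → r--
[1,13] min(19,2)*12=24 best=304 → r--
[1,12] min(19,7)*11=77 best=304 → r--
[1,11] min(19,16)*10=160 best=304 → r--
[1,10] min(19,10)*9=90 best=304 → r--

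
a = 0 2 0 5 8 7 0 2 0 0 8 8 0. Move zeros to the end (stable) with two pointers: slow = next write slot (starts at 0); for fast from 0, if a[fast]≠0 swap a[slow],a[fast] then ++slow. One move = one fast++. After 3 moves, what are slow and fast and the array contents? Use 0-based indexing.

(s=0,f=0) a[fast]=0 → fast++
(s=0,f=1) a[fast]=2≠0 swap→a[0]=2 → slow++,fast++
(s=1,f=2) a[fast]=0 → fast++

slow=1, fast=3, a=[2, 0, 0, 5, 8, 7, 0, 2, 0, 0, 8, 8, 0]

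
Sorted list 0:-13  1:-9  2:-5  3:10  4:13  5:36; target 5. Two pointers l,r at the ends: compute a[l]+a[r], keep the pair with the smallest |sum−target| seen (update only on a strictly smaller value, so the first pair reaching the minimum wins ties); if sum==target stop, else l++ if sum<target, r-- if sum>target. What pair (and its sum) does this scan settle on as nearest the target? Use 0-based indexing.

pair (-5, 10) with sum 5 (|Δ|=0)

l=0 r=5: -13+36=23 d=18 *, r--
l=0 r=4: -13+13=0 d=5 *, l++
l=1 r=4: -9+13=4 d=1 *, l++
l=2 r=4: -5+13=8 d=3, r--
l=2 r=3: -5+10=5 d=0 *, stop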